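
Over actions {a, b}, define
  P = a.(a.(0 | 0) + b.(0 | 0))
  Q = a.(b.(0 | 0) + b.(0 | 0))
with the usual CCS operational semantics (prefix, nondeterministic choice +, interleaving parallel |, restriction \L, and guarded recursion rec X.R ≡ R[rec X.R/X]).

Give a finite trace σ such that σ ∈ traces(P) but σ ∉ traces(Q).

LTS(P): 3 reachable states
  u0 = a.(a.(0 | 0) + b.(0 | 0)) ⊢ ··a··> u1
  u1 = a.(0 | 0) + b.(0 | 0) ⊢ ··a··> u2, ··b··> u2
  u2 = 0 | 0 ⊢ stopped
LTS(Q): 3 reachable states
  v0 = a.(b.(0 | 0) + b.(0 | 0)) ⊢ ··a··> v1
  v1 = b.(0 | 0) + b.(0 | 0) ⊢ ··b··> v2
  v2 = 0 | 0 ⊢ stopped
Executing aa from P (initial set {u0}):
  step 1 (a): {u1}
  step 2 (a): {u2}
  — P admits the full trace.
Executing aa from Q (initial set {v0}):
  step 1 (a): {v1}
  step 2 (a): ∅  — Q cannot continue

aa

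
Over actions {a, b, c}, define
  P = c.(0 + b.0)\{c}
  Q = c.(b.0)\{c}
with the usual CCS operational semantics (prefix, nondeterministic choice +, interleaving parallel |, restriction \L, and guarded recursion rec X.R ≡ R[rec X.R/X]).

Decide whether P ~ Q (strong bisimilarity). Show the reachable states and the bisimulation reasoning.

bisimilar

Reachable graph of P (3 states):
  p0 = c.(0 + b.0)\{c} | ··c··> p1
  p1 = (0 + b.0)\{c} | ··b··> p2
  p2 = 0\{c} | ·
Reachable graph of Q (3 states):
  q0 = c.(b.0)\{c} | ··c··> q1
  q1 = (b.0)\{c} | ··b··> q2
  q2 = 0\{c} | ·
Bisimilarity quotient blocks:
  B0 = {p0, q0}
  B1 = {p1, q1}
  B2 = {p2, q2}
p0 ∈ B0, q0 ∈ B0 → same block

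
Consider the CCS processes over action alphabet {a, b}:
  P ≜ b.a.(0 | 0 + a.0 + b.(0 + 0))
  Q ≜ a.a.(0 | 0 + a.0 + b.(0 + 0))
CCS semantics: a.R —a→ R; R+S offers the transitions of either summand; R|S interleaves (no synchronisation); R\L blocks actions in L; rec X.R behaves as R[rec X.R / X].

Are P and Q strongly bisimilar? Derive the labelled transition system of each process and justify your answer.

Reachable graph of P (5 states):
  p0 = b.a.(0 | 0 + a.0 + b.(0 + 0)) | ··b··> p1
  p1 = a.(0 | 0 + a.0 + b.(0 + 0)) | ··a··> p2
  p2 = 0 | 0 + a.0 + b.(0 + 0) | ··a··> p3, ··b··> p4
  p3 = 0 | (no moves)
  p4 = 0 + 0 | (no moves)
Reachable graph of Q (5 states):
  q0 = a.a.(0 | 0 + a.0 + b.(0 + 0)) | ··a··> q1
  q1 = a.(0 | 0 + a.0 + b.(0 + 0)) | ··a··> q2
  q2 = 0 | 0 + a.0 + b.(0 + 0) | ··a··> q3, ··b··> q4
  q3 = 0 | (no moves)
  q4 = 0 + 0 | (no moves)
Bisimilarity quotient blocks:
  B0 = {p0}
  B1 = {p1, q1}
  B2 = {p2, q2}
  B3 = {p3, p4, q3, q4}
  B4 = {q0}
p0 ∈ B0, q0 ∈ B4 → different blocks

not bisimilar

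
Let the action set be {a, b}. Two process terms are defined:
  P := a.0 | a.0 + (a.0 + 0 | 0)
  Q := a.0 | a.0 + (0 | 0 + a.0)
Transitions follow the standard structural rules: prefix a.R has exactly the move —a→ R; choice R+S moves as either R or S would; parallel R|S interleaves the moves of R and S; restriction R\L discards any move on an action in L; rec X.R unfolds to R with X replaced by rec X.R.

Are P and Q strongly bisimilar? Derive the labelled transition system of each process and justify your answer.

Reachable graph of P (5 states):
  u0 = a.0 | a.0 + (a.0 + 0 | 0) | =a=> u1, =a=> u2, =a=> u3
  u1 = 0 | stopped
  u2 = 0 | a.0 | =a=> u4
  u3 = a.0 | 0 | =a=> u4
  u4 = 0 | 0 | stopped
Reachable graph of Q (5 states):
  v0 = a.0 | a.0 + (0 | 0 + a.0) | =a=> v1, =a=> v2, =a=> v3
  v1 = 0 | stopped
  v2 = 0 | a.0 | =a=> v4
  v3 = a.0 | 0 | =a=> v4
  v4 = 0 | 0 | stopped
Bisimilarity quotient blocks:
  B0 = {u0, v0}
  B1 = {u1, u4, v1, v4}
  B2 = {u2, u3, v2, v3}
u0 ∈ B0, v0 ∈ B0 → same block

P ~ Q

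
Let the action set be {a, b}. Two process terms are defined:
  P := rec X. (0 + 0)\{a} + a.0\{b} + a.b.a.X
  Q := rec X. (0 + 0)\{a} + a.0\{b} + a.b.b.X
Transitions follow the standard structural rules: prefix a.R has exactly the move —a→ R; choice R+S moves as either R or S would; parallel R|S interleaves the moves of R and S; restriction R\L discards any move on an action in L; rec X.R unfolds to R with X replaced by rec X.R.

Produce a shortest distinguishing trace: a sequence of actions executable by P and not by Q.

P's transition system — 4 states:
  p0 = rec X. (0 + 0)\{a} + a.0\{b} + a.b.a.X → --a--▸ p1, --a--▸ p2
  p1 = 0\{b} → stopped
  p2 = b.a.(rec X. (0 + 0)\{a} + a.0\{b} + a.b.a.X) → --b--▸ p3
  p3 = a.(rec X. (0 + 0)\{a} + a.0\{b} + a.b.a.X) → --a--▸ p0
Q's transition system — 4 states:
  q0 = rec X. (0 + 0)\{a} + a.0\{b} + a.b.b.X → --a--▸ q1, --a--▸ q2
  q1 = 0\{b} → stopped
  q2 = b.b.(rec X. (0 + 0)\{a} + a.0\{b} + a.b.b.X) → --b--▸ q3
  q3 = b.(rec X. (0 + 0)\{a} + a.0\{b} + a.b.b.X) → --b--▸ q0
Run σ = ⟨aba⟩ on P: start {p0}
  step 1 (a): {p1, p2}
  step 2 (b): {p3}
  step 3 (a): {p0}
  — P admits the full trace.
Run σ = ⟨aba⟩ on Q: start {q0}
  step 1 (a): {q1, q2}
  step 2 (b): {q3}
  step 3 (a): no successor for Q

aba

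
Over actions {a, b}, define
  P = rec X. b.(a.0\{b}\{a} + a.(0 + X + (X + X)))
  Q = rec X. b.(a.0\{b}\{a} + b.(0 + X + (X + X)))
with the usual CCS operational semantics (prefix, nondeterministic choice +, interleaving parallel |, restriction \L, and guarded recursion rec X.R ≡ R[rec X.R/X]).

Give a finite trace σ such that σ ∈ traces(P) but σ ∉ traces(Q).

bab

P's transition system — 4 states:
  s0 = rec X. b.(a.0\{b}\{a} + a.(0 + X + (X + X))) has moves =b=> s1
  s1 = a.0\{b}\{a} + a.(0 + (rec X. b.(a.0\{b}\{a} + a.(0 + X + (X + X)))) + ((rec X. b.(a.0\{b}\{a} + a.(0 + X + (X + X)))) + (rec X. b.(a.0\{b}\{a} + a.(0 + X + (X + X)))))) has moves =a=> s2, =a=> s3
  s2 = 0 + (rec X. b.(a.0\{b}\{a} + a.(0 + X + (X + X)))) + ((rec X. b.(a.0\{b}\{a} + a.(0 + X + (X + X)))) + (rec X. b.(a.0\{b}\{a} + a.(0 + X + (X + X))))) has moves =b=> s1
  s3 = 0\{b}\{a} has moves ∅
Q's transition system — 4 states:
  t0 = rec X. b.(a.0\{b}\{a} + b.(0 + X + (X + X))) has moves =b=> t1
  t1 = a.0\{b}\{a} + b.(0 + (rec X. b.(a.0\{b}\{a} + b.(0 + X + (X + X)))) + ((rec X. b.(a.0\{b}\{a} + b.(0 + X + (X + X)))) + (rec X. b.(a.0\{b}\{a} + b.(0 + X + (X + X)))))) has moves =a=> t2, =b=> t3
  t2 = 0\{b}\{a} has moves ∅
  t3 = 0 + (rec X. b.(a.0\{b}\{a} + b.(0 + X + (X + X)))) + ((rec X. b.(a.0\{b}\{a} + b.(0 + X + (X + X)))) + (rec X. b.(a.0\{b}\{a} + b.(0 + X + (X + X))))) has moves =b=> t1
Executing bab from P (initial set {s0}):
  after b @ step 1: {s1}
  after a @ step 2: {s2, s3}
  after b @ step 3: {s1}
  ✓ P
Executing bab from Q (initial set {t0}):
  after b @ step 1: {t1}
  after a @ step 2: {t2}
  after b @ step 3: ∅ (Q stuck)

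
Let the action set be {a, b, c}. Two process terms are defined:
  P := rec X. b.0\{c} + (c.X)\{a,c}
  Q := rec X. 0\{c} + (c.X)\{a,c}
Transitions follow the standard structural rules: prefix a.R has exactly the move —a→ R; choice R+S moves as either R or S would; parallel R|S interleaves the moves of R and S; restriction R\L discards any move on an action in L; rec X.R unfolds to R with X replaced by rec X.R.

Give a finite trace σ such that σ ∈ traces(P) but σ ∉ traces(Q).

P's transition system — 2 states:
  p0 = rec X. b.0\{c} + (c.X)\{a,c} | —b→ p1
  p1 = 0\{c} | ·
Q's transition system — 1 states:
  q0 = rec X. 0\{c} + (c.X)\{a,c} | ·
Executing b from P (initial set {p0}):
  step 1 (b): {p1}
  P completes σ.
Executing b from Q (initial set {q0}):
  step 1 (b): ∅  — Q cannot continue

b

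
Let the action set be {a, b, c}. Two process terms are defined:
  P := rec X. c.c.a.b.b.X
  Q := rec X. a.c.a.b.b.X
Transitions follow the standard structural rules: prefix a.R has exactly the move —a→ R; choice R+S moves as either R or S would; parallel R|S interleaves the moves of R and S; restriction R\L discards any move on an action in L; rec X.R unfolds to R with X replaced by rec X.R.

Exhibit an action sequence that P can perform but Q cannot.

c

Reachable graph of P (5 states):
  u0 = rec X. c.c.a.b.b.X → =c=> u1
  u1 = c.a.b.b.(rec X. c.c.a.b.b.X) → =c=> u2
  u2 = a.b.b.(rec X. c.c.a.b.b.X) → =a=> u3
  u3 = b.b.(rec X. c.c.a.b.b.X) → =b=> u4
  u4 = b.(rec X. c.c.a.b.b.X) → =b=> u0
Reachable graph of Q (5 states):
  v0 = rec X. a.c.a.b.b.X → =a=> v1
  v1 = c.a.b.b.(rec X. a.c.a.b.b.X) → =c=> v2
  v2 = a.b.b.(rec X. a.c.a.b.b.X) → =a=> v3
  v3 = b.b.(rec X. a.c.a.b.b.X) → =b=> v4
  v4 = b.(rec X. a.c.a.b.b.X) → =b=> v0
Run σ = ⟨c⟩ on P: start {u0}
  [1] c ⇒ {u1}
  ✓ P
Run σ = ⟨c⟩ on Q: start {v0}
  [1] c ⇒ ∅ (Q stuck)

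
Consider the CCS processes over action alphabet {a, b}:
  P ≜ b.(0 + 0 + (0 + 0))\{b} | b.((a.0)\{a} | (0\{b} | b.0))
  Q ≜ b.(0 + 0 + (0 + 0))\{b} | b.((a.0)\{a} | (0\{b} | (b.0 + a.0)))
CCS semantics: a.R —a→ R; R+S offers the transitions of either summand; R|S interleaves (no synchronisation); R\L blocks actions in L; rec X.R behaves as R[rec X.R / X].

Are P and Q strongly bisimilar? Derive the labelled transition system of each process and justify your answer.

LTS(P): 6 reachable states
  m0 = b.(0 + 0 + (0 + 0))\{b} | b.((a.0)\{a} | (0\{b} | b.0)) → =b=> m1, =b=> m2
  m1 = (0 + 0 + (0 + 0))\{b} | b.((a.0)\{a} | (0\{b} | b.0)) → =b=> m3
  m2 = b.(0 + 0 + (0 + 0))\{b} | ((a.0)\{a} | (0\{b} | b.0)) → =b=> m3, =b=> m4
  m3 = (0 + 0 + (0 + 0))\{b} | ((a.0)\{a} | (0\{b} | b.0)) → =b=> m5
  m4 = b.(0 + 0 + (0 + 0))\{b} | ((a.0)\{a} | (0\{b} | 0)) → =b=> m5
  m5 = (0 + 0 + (0 + 0))\{b} | ((a.0)\{a} | (0\{b} | 0)) → ∅
LTS(Q): 6 reachable states
  n0 = b.(0 + 0 + (0 + 0))\{b} | b.((a.0)\{a} | (0\{b} | (b.0 + a.0))) → =b=> n1, =b=> n2
  n1 = (0 + 0 + (0 + 0))\{b} | b.((a.0)\{a} | (0\{b} | (b.0 + a.0))) → =b=> n3
  n2 = b.(0 + 0 + (0 + 0))\{b} | ((a.0)\{a} | (0\{b} | (b.0 + a.0))) → =a=> n4, =b=> n3, =b=> n4
  n3 = (0 + 0 + (0 + 0))\{b} | ((a.0)\{a} | (0\{b} | (b.0 + a.0))) → =a=> n5, =b=> n5
  n4 = b.(0 + 0 + (0 + 0))\{b} | ((a.0)\{a} | (0\{b} | 0)) → =b=> n5
  n5 = (0 + 0 + (0 + 0))\{b} | ((a.0)\{a} | (0\{b} | 0)) → ∅
Coarsest stable partition (strong bisimilarity classes):
  B0 = {m0}
  B1 = {m1, m2}
  B2 = {m3, m4, n4}
  B3 = {m5, n5}
  B4 = {n0}
  B5 = {n2}
  B6 = {n3}
  B7 = {n1}
m0 ∈ B0, n0 ∈ B4 → different blocks

not bisimilar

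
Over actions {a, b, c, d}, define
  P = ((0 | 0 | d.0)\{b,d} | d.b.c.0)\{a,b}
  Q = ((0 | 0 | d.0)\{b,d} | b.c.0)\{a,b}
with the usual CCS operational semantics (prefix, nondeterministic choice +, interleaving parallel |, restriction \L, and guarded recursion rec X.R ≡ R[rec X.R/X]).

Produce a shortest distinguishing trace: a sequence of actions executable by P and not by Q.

d

LTS(P): 2 reachable states
  p0 = ((0 | 0 | d.0)\{b,d} | d.b.c.0)\{a,b} ⊢ --d--▸ p1
  p1 = ((0 | 0 | d.0)\{b,d} | b.c.0)\{a,b} ⊢ (no moves)
LTS(Q): 1 reachable states
  q0 = ((0 | 0 | d.0)\{b,d} | b.c.0)\{a,b} ⊢ (no moves)
Trace ⟨d⟩ through P, begin at {p0}:
  step 1 (d): {p1}
  ✓ P
Trace ⟨d⟩ through Q, begin at {q0}:
  step 1 (d): ∅  — Q cannot continue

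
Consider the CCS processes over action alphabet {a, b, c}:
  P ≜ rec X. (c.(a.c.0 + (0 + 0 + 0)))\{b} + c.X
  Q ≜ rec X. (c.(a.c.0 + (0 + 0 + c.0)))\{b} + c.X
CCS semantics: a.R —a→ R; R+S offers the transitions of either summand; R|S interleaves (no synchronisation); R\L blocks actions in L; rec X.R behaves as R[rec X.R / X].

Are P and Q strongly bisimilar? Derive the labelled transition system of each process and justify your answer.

not bisimilar

LTS(P): 4 reachable states
  p0 = rec X. (c.(a.c.0 + (0 + 0 + 0)))\{b} + c.X → =c=> p0, =c=> p1
  p1 = (a.c.0 + (0 + 0 + 0))\{b} → =a=> p2
  p2 = (c.0)\{b} → =c=> p3
  p3 = 0\{b} → ·
LTS(Q): 4 reachable states
  q0 = rec X. (c.(a.c.0 + (0 + 0 + c.0)))\{b} + c.X → =c=> q0, =c=> q1
  q1 = (a.c.0 + (0 + 0 + c.0))\{b} → =a=> q2, =c=> q3
  q2 = (c.0)\{b} → =c=> q3
  q3 = 0\{b} → ·
Coarsest stable partition (strong bisimilarity classes):
  B0 = {p0}
  B1 = {p1}
  B2 = {p2, q2}
  B3 = {p3, q3}
  B4 = {q0}
  B5 = {q1}
p0 ∈ B0, q0 ∈ B4 → different blocks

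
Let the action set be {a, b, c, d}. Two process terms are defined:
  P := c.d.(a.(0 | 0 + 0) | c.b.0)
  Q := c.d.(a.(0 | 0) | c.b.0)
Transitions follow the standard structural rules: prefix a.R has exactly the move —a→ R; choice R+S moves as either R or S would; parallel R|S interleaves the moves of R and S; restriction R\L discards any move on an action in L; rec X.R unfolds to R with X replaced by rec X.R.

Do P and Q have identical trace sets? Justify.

LTS(P): 8 reachable states
  m0 = c.d.(a.(0 | 0 + 0) | c.b.0) :: —c→ m1
  m1 = d.(a.(0 | 0 + 0) | c.b.0) :: —d→ m2
  m2 = a.(0 | 0 + 0) | c.b.0 :: —a→ m3, —c→ m4
  m3 = (0 | 0 + 0) | c.b.0 :: —c→ m5
  m4 = a.(0 | 0 + 0) | b.0 :: —a→ m5, —b→ m6
  m5 = (0 | 0 + 0) | b.0 :: —b→ m7
  m6 = a.(0 | 0 + 0) | 0 :: —a→ m7
  m7 = (0 | 0 + 0) | 0 :: ∅
LTS(Q): 8 reachable states
  n0 = c.d.(a.(0 | 0) | c.b.0) :: —c→ n1
  n1 = d.(a.(0 | 0) | c.b.0) :: —d→ n2
  n2 = a.(0 | 0) | c.b.0 :: —a→ n3, —c→ n4
  n3 = 0 | 0 | c.b.0 :: —c→ n5
  n4 = a.(0 | 0) | b.0 :: —a→ n5, —b→ n6
  n5 = 0 | 0 | b.0 :: —b→ n7
  n6 = a.(0 | 0) | 0 :: —a→ n7
  n7 = 0 | 0 | 0 :: ∅
Coarsest stable partition (strong bisimilarity classes):
  B0 = {m0, n0}
  B1 = {m1, n1}
  B2 = {m2, n2}
  B3 = {m4, n4}
  B4 = {m5, n5}
  B5 = {m7, n7}
  B6 = {m6, n6}
  B7 = {m3, n3}
m0 ∈ B0, n0 ∈ B0 → same block
Bisimilar ⇒ trace-equivalent.

YES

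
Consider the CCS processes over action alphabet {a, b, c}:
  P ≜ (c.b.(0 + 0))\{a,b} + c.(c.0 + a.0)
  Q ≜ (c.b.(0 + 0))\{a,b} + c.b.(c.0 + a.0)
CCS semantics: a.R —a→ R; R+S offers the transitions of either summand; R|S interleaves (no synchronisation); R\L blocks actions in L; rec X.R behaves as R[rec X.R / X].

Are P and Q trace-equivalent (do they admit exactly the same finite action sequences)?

trace-distinct — witness ⟨ca⟩

P's transition system — 4 states:
  p0 = (c.b.(0 + 0))\{a,b} + c.(c.0 + a.0) :: -c-> p1, -c-> p2
  p1 = (b.(0 + 0))\{a,b} :: (no moves)
  p2 = c.0 + a.0 :: -a-> p3, -c-> p3
  p3 = 0 :: (no moves)
Q's transition system — 5 states:
  q0 = (c.b.(0 + 0))\{a,b} + c.b.(c.0 + a.0) :: -c-> q1, -c-> q2
  q1 = (b.(0 + 0))\{a,b} :: (no moves)
  q2 = b.(c.0 + a.0) :: -b-> q3
  q3 = c.0 + a.0 :: -a-> q4, -c-> q4
  q4 = 0 :: (no moves)
Executing ca from P (initial set {p0}):
  [1] c ⇒ {p1, p2}
  [2] a ⇒ {p3}
  P completes σ.
Executing ca from Q (initial set {q0}):
  [1] c ⇒ {q1, q2}
  [2] a ⇒ ∅  — Q cannot continue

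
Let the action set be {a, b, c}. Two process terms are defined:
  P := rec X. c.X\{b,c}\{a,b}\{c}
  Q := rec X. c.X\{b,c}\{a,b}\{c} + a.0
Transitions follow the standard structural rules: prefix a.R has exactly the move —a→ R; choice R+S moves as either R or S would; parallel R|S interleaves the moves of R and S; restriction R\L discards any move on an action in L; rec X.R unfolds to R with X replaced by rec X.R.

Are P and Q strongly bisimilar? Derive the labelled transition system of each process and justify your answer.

not bisimilar

LTS(P): 2 reachable states
  u0 = rec X. c.X\{b,c}\{a,b}\{c} | =c=> u1
  u1 = (rec X. c.X\{b,c}\{a,b}\{c})\{b,c}\{a,b}\{c} | ∅
LTS(Q): 3 reachable states
  v0 = rec X. c.X\{b,c}\{a,b}\{c} + a.0 | =a=> v1, =c=> v2
  v1 = 0 | ∅
  v2 = (rec X. c.X\{b,c}\{a,b}\{c} + a.0)\{b,c}\{a,b}\{c} | ∅
Bisimilarity quotient blocks:
  B0 = {u0}
  B1 = {u1, v1, v2}
  B2 = {v0}
u0 ∈ B0, v0 ∈ B2 → different blocks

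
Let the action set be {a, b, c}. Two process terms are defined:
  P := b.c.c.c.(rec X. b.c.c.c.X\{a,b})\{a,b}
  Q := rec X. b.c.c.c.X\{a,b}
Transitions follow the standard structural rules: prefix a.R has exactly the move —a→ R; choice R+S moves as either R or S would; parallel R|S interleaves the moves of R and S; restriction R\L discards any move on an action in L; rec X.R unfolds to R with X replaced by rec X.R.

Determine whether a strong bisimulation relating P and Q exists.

Reachable graph of P (5 states):
  m0 = b.c.c.c.(rec X. b.c.c.c.X\{a,b})\{a,b} ⊢ -b-> m1
  m1 = c.c.c.(rec X. b.c.c.c.X\{a,b})\{a,b} ⊢ -c-> m2
  m2 = c.c.(rec X. b.c.c.c.X\{a,b})\{a,b} ⊢ -c-> m3
  m3 = c.(rec X. b.c.c.c.X\{a,b})\{a,b} ⊢ -c-> m4
  m4 = (rec X. b.c.c.c.X\{a,b})\{a,b} ⊢ ∅
Reachable graph of Q (5 states):
  n0 = rec X. b.c.c.c.X\{a,b} ⊢ -b-> n1
  n1 = c.c.c.(rec X. b.c.c.c.X\{a,b})\{a,b} ⊢ -c-> n2
  n2 = c.c.(rec X. b.c.c.c.X\{a,b})\{a,b} ⊢ -c-> n3
  n3 = c.(rec X. b.c.c.c.X\{a,b})\{a,b} ⊢ -c-> n4
  n4 = (rec X. b.c.c.c.X\{a,b})\{a,b} ⊢ ∅
Partition-refinement fixed point:
  B0 = {m0, n0}
  B1 = {m1, n1}
  B2 = {m2, n2}
  B3 = {m3, n3}
  B4 = {m4, n4}
m0 ∈ B0, n0 ∈ B0 → same block

P ~ Q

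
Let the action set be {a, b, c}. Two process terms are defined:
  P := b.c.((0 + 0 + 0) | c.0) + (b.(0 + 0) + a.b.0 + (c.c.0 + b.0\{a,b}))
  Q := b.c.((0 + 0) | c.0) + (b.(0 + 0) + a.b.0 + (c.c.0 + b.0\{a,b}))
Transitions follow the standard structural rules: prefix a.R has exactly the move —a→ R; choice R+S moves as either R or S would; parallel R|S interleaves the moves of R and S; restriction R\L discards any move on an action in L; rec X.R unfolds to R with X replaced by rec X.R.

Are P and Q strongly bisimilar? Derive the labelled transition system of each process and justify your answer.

Reachable graph of P (9 states):
  p0 = b.c.((0 + 0 + 0) | c.0) + (b.(0 + 0) + a.b.0 + (c.c.0 + b.0\{a,b})) ⊢ -a-> p1, -b-> p2, -b-> p3, -b-> p4, -c-> p5
  p1 = b.0 ⊢ -b-> p6
  p2 = 0 + 0 ⊢ (no moves)
  p3 = 0\{a,b} ⊢ (no moves)
  p4 = c.((0 + 0 + 0) | c.0) ⊢ -c-> p7
  p5 = c.0 ⊢ -c-> p6
  p6 = 0 ⊢ (no moves)
  p7 = (0 + 0 + 0) | c.0 ⊢ -c-> p8
  p8 = (0 + 0 + 0) | 0 ⊢ (no moves)
Reachable graph of Q (9 states):
  q0 = b.c.((0 + 0) | c.0) + (b.(0 + 0) + a.b.0 + (c.c.0 + b.0\{a,b})) ⊢ -a-> q1, -b-> q2, -b-> q3, -b-> q4, -c-> q5
  q1 = b.0 ⊢ -b-> q6
  q2 = 0 + 0 ⊢ (no moves)
  q3 = 0\{a,b} ⊢ (no moves)
  q4 = c.((0 + 0) | c.0) ⊢ -c-> q7
  q5 = c.0 ⊢ -c-> q6
  q6 = 0 ⊢ (no moves)
  q7 = (0 + 0) | c.0 ⊢ -c-> q8
  q8 = (0 + 0) | 0 ⊢ (no moves)
Coarsest stable partition (strong bisimilarity classes):
  B0 = {p0, q0}
  B1 = {p2, p3, p6, p8, q2, q3, q6, q8}
  B2 = {p1, q1}
  B3 = {p4, q4}
  B4 = {p5, p7, q5, q7}
p0 ∈ B0, q0 ∈ B0 → same block

P ~ Q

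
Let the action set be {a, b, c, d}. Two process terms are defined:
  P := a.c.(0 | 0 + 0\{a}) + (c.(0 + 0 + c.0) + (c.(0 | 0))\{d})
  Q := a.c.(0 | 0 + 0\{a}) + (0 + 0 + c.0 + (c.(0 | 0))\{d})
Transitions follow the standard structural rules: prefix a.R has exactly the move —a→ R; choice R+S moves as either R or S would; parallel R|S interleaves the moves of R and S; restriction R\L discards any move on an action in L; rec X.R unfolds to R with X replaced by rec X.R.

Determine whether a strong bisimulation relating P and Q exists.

Reachable graph of P (6 states):
  s0 = a.c.(0 | 0 + 0\{a}) + (c.(0 + 0 + c.0) + (c.(0 | 0))\{d}) | —a→ s1, —c→ s2, —c→ s3
  s1 = c.(0 | 0 + 0\{a}) | —c→ s4
  s2 = (0 | 0)\{d} | (no moves)
  s3 = 0 + 0 + c.0 | —c→ s5
  s4 = 0 | 0 + 0\{a} | (no moves)
  s5 = 0 | (no moves)
Reachable graph of Q (5 states):
  t0 = a.c.(0 | 0 + 0\{a}) + (0 + 0 + c.0 + (c.(0 | 0))\{d}) | —a→ t1, —c→ t2, —c→ t3
  t1 = c.(0 | 0 + 0\{a}) | —c→ t4
  t2 = (0 | 0)\{d} | (no moves)
  t3 = 0 | (no moves)
  t4 = 0 | 0 + 0\{a} | (no moves)
Coarsest stable partition (strong bisimilarity classes):
  B0 = {s0}
  B1 = {s1, s3, t1}
  B2 = {s2, s4, s5, t2, t3, t4}
  B3 = {t0}
s0 ∈ B0, t0 ∈ B3 → different blocks

NO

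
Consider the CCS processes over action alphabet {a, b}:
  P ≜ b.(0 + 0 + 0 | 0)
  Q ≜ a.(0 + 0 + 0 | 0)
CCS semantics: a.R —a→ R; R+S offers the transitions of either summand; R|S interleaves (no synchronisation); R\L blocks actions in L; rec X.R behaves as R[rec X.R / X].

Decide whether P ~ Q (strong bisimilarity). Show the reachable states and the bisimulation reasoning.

NO

LTS(P): 2 reachable states
  s0 = b.(0 + 0 + 0 | 0) | =b=> s1
  s1 = 0 + 0 + 0 | 0 | deadlocked
LTS(Q): 2 reachable states
  t0 = a.(0 + 0 + 0 | 0) | =a=> t1
  t1 = 0 + 0 + 0 | 0 | deadlocked
Partition-refinement fixed point:
  B0 = {s0}
  B1 = {s1, t1}
  B2 = {t0}
s0 ∈ B0, t0 ∈ B2 → different blocks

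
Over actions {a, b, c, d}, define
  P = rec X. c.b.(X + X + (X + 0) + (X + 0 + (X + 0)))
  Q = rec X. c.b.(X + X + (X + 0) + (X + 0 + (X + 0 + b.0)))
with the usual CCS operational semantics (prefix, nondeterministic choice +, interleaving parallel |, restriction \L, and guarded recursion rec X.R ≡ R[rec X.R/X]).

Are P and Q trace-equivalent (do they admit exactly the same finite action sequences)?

LTS(P): 3 reachable states
  s0 = rec X. c.b.(X + X + (X + 0) + (X + 0 + (X + 0))) → —c→ s1
  s1 = b.((rec X. c.b.(X + X + (X + 0) + (X + 0 + (X + 0)))) + (rec X. c.b.(X + X + (X + 0) + (X + 0 + (X + 0)))) + ((rec X. c.b.(X + X + (X + 0) + (X + 0 + (X + 0)))) + 0) + ((rec X. c.b.(X + X + (X + 0) + (X + 0 + (X + 0)))) + 0 + ((rec X. c.b.(X + X + (X + 0) + (X + 0 + (X + 0)))) + 0))) → —b→ s2
  s2 = (rec X. c.b.(X + X + (X + 0) + (X + 0 + (X + 0)))) + (rec X. c.b.(X + X + (X + 0) + (X + 0 + (X + 0)))) + ((rec X. c.b.(X + X + (X + 0) + (X + 0 + (X + 0)))) + 0) + ((rec X. c.b.(X + X + (X + 0) + (X + 0 + (X + 0)))) + 0 + ((rec X. c.b.(X + X + (X + 0) + (X + 0 + (X + 0)))) + 0)) → —c→ s1
LTS(Q): 4 reachable states
  t0 = rec X. c.b.(X + X + (X + 0) + (X + 0 + (X + 0 + b.0))) → —c→ t1
  t1 = b.((rec X. c.b.(X + X + (X + 0) + (X + 0 + (X + 0 + b.0)))) + (rec X. c.b.(X + X + (X + 0) + (X + 0 + (X + 0 + b.0)))) + ((rec X. c.b.(X + X + (X + 0) + (X + 0 + (X + 0 + b.0)))) + 0) + ((rec X. c.b.(X + X + (X + 0) + (X + 0 + (X + 0 + b.0)))) + 0 + ((rec X. c.b.(X + X + (X + 0) + (X + 0 + (X + 0 + b.0)))) + 0 + b.0))) → —b→ t2
  t2 = (rec X. c.b.(X + X + (X + 0) + (X + 0 + (X + 0 + b.0)))) + (rec X. c.b.(X + X + (X + 0) + (X + 0 + (X + 0 + b.0)))) + ((rec X. c.b.(X + X + (X + 0) + (X + 0 + (X + 0 + b.0)))) + 0) + ((rec X. c.b.(X + X + (X + 0) + (X + 0 + (X + 0 + b.0)))) + 0 + ((rec X. c.b.(X + X + (X + 0) + (X + 0 + (X + 0 + b.0)))) + 0 + b.0)) → —b→ t3, —c→ t1
  t3 = 0 → ·
Trace ⟨cbb⟩ through Q, begin at {t0}:
  step 1 (c): {t1}
  step 2 (b): {t2}
  step 3 (b): {t3}
  — Q admits the full trace.
Trace ⟨cbb⟩ through P, begin at {s0}:
  step 1 (c): {s1}
  step 2 (b): {s2}
  step 3 (b): ∅ (P stuck)

NO — witness ⟨cbb⟩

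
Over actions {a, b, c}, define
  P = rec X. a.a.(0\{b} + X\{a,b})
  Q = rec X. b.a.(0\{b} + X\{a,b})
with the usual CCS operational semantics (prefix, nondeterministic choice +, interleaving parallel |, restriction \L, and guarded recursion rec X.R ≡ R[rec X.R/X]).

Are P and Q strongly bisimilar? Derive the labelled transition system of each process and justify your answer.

P ≁ Q

Reachable graph of P (3 states):
  s0 = rec X. a.a.(0\{b} + X\{a,b}) | -a-> s1
  s1 = a.(0\{b} + (rec X. a.a.(0\{b} + X\{a,b}))\{a,b}) | -a-> s2
  s2 = 0\{b} + (rec X. a.a.(0\{b} + X\{a,b}))\{a,b} | ·
Reachable graph of Q (3 states):
  t0 = rec X. b.a.(0\{b} + X\{a,b}) | -b-> t1
  t1 = a.(0\{b} + (rec X. b.a.(0\{b} + X\{a,b}))\{a,b}) | -a-> t2
  t2 = 0\{b} + (rec X. b.a.(0\{b} + X\{a,b}))\{a,b} | ·
Partition-refinement fixed point:
  B0 = {s0}
  B1 = {s1, t1}
  B2 = {s2, t2}
  B3 = {t0}
s0 ∈ B0, t0 ∈ B3 → different blocks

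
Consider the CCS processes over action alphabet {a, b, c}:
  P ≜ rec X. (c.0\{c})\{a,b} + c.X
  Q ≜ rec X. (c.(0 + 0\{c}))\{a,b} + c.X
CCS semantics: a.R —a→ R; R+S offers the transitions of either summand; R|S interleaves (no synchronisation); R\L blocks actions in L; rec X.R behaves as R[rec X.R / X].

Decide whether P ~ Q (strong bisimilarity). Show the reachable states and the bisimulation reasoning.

P ~ Q

P's transition system — 2 states:
  p0 = rec X. (c.0\{c})\{a,b} + c.X → -c-> p0, -c-> p1
  p1 = 0\{c}\{a,b} → deadlocked
Q's transition system — 2 states:
  q0 = rec X. (c.(0 + 0\{c}))\{a,b} + c.X → -c-> q0, -c-> q1
  q1 = (0 + 0\{c})\{a,b} → deadlocked
Coarsest stable partition (strong bisimilarity classes):
  B0 = {p0, q0}
  B1 = {p1, q1}
p0 ∈ B0, q0 ∈ B0 → same block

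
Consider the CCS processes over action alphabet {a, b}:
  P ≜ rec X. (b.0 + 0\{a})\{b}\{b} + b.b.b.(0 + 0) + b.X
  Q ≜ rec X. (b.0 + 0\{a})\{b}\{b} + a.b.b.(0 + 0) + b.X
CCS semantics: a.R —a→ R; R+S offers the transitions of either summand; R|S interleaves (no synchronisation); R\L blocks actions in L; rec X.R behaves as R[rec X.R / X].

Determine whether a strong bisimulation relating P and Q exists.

LTS(P): 4 reachable states
  u0 = rec X. (b.0 + 0\{a})\{b}\{b} + b.b.b.(0 + 0) + b.X ⊢ -b-> u0, -b-> u1
  u1 = b.b.(0 + 0) ⊢ -b-> u2
  u2 = b.(0 + 0) ⊢ -b-> u3
  u3 = 0 + 0 ⊢ (no moves)
LTS(Q): 4 reachable states
  v0 = rec X. (b.0 + 0\{a})\{b}\{b} + a.b.b.(0 + 0) + b.X ⊢ -a-> v1, -b-> v0
  v1 = b.b.(0 + 0) ⊢ -b-> v2
  v2 = b.(0 + 0) ⊢ -b-> v3
  v3 = 0 + 0 ⊢ (no moves)
Coarsest stable partition (strong bisimilarity classes):
  B0 = {u0}
  B1 = {u1, v1}
  B2 = {u2, v2}
  B3 = {u3, v3}
  B4 = {v0}
u0 ∈ B0, v0 ∈ B4 → different blocks

NO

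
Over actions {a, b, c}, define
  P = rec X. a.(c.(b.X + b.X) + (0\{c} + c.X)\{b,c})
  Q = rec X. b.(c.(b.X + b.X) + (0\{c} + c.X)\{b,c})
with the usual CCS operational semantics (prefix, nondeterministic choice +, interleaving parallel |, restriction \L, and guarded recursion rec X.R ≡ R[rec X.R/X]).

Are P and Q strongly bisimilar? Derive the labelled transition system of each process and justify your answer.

not bisimilar

P's transition system — 3 states:
  m0 = rec X. a.(c.(b.X + b.X) + (0\{c} + c.X)\{b,c}) has moves -a-> m1
  m1 = c.(b.(rec X. a.(c.(b.X + b.X) + (0\{c} + c.X)\{b,c})) + b.(rec X. a.(c.(b.X + b.X) + (0\{c} + c.X)\{b,c}))) + (0\{c} + c.(rec X. a.(c.(b.X + b.X) + (0\{c} + c.X)\{b,c})))\{b,c} has moves -c-> m2
  m2 = b.(rec X. a.(c.(b.X + b.X) + (0\{c} + c.X)\{b,c})) + b.(rec X. a.(c.(b.X + b.X) + (0\{c} + c.X)\{b,c})) has moves -b-> m0
Q's transition system — 3 states:
  n0 = rec X. b.(c.(b.X + b.X) + (0\{c} + c.X)\{b,c}) has moves -b-> n1
  n1 = c.(b.(rec X. b.(c.(b.X + b.X) + (0\{c} + c.X)\{b,c})) + b.(rec X. b.(c.(b.X + b.X) + (0\{c} + c.X)\{b,c}))) + (0\{c} + c.(rec X. b.(c.(b.X + b.X) + (0\{c} + c.X)\{b,c})))\{b,c} has moves -c-> n2
  n2 = b.(rec X. b.(c.(b.X + b.X) + (0\{c} + c.X)\{b,c})) + b.(rec X. b.(c.(b.X + b.X) + (0\{c} + c.X)\{b,c})) has moves -b-> n0
Coarsest stable partition (strong bisimilarity classes):
  B0 = {m0}
  B1 = {m1}
  B2 = {m2}
  B3 = {n0}
  B4 = {n1}
  B5 = {n2}
m0 ∈ B0, n0 ∈ B3 → different blocks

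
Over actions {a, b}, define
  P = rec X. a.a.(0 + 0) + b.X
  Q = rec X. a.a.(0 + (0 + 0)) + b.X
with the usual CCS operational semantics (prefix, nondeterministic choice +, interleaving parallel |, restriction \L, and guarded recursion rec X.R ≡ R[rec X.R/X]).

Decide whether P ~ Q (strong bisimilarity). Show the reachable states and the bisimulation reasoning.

P's transition system — 3 states:
  m0 = rec X. a.a.(0 + 0) + b.X has moves -a-> m1, -b-> m0
  m1 = a.(0 + 0) has moves -a-> m2
  m2 = 0 + 0 has moves ∅
Q's transition system — 3 states:
  n0 = rec X. a.a.(0 + (0 + 0)) + b.X has moves -a-> n1, -b-> n0
  n1 = a.(0 + (0 + 0)) has moves -a-> n2
  n2 = 0 + (0 + 0) has moves ∅
Partition-refinement fixed point:
  B0 = {m0, n0}
  B1 = {m1, n1}
  B2 = {m2, n2}
m0 ∈ B0, n0 ∈ B0 → same block

P ~ Q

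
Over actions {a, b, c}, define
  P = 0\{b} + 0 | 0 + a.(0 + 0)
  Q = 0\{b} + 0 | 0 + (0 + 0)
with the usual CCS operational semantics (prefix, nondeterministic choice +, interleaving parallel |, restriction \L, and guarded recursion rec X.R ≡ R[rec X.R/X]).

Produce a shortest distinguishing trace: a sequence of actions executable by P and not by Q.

a

P's transition system — 2 states:
  m0 = 0\{b} + 0 | 0 + a.(0 + 0) has moves =a=> m1
  m1 = 0 + 0 has moves ∅
Q's transition system — 1 states:
  n0 = 0\{b} + 0 | 0 + (0 + 0) has moves ∅
Executing a from P (initial set {m0}):
  after a @ step 1: {m1}
  — P admits the full trace.
Executing a from Q (initial set {n0}):
  after a @ step 1: ∅  — Q cannot continue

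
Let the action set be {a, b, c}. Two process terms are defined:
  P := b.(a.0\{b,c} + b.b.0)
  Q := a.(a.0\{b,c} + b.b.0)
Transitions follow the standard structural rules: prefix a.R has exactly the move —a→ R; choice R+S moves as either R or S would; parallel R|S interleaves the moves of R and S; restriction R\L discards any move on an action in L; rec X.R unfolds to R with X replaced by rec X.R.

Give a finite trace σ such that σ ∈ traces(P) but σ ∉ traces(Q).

b

P's transition system — 5 states:
  p0 = b.(a.0\{b,c} + b.b.0) :: —b→ p1
  p1 = a.0\{b,c} + b.b.0 :: —a→ p2, —b→ p3
  p2 = 0\{b,c} :: stopped
  p3 = b.0 :: —b→ p4
  p4 = 0 :: stopped
Q's transition system — 5 states:
  q0 = a.(a.0\{b,c} + b.b.0) :: —a→ q1
  q1 = a.0\{b,c} + b.b.0 :: —a→ q2, —b→ q3
  q2 = 0\{b,c} :: stopped
  q3 = b.0 :: —b→ q4
  q4 = 0 :: stopped
Executing b from P (initial set {p0}):
  [1] b ⇒ {p1}
  — P admits the full trace.
Executing b from Q (initial set {q0}):
  [1] b ⇒ ∅ (Q stuck)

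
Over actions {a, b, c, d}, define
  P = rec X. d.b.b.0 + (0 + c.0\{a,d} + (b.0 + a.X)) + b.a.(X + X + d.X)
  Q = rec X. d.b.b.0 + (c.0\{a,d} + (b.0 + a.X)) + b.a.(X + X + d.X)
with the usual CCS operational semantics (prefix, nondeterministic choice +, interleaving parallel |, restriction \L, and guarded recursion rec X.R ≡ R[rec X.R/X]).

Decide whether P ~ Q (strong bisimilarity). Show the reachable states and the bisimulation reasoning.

P ~ Q

P's transition system — 7 states:
  u0 = rec X. d.b.b.0 + (0 + c.0\{a,d} + (b.0 + a.X)) + b.a.(X + X + d.X) has moves --a--▸ u0, --b--▸ u1, --b--▸ u2, --c--▸ u3, --d--▸ u4
  u1 = 0 has moves (no moves)
  u2 = a.((rec X. d.b.b.0 + (0 + c.0\{a,d} + (b.0 + a.X)) + b.a.(X + X + d.X)) + (rec X. d.b.b.0 + (0 + c.0\{a,d} + (b.0 + a.X)) + b.a.(X + X + d.X)) + d.(rec X. d.b.b.0 + (0 + c.0\{a,d} + (b.0 + a.X)) + b.a.(X + X + d.X))) has moves --a--▸ u5
  u3 = 0\{a,d} has moves (no moves)
  u4 = b.b.0 has moves --b--▸ u6
  u5 = (rec X. d.b.b.0 + (0 + c.0\{a,d} + (b.0 + a.X)) + b.a.(X + X + d.X)) + (rec X. d.b.b.0 + (0 + c.0\{a,d} + (b.0 + a.X)) + b.a.(X + X + d.X)) + d.(rec X. d.b.b.0 + (0 + c.0\{a,d} + (b.0 + a.X)) + b.a.(X + X + d.X)) has moves --a--▸ u0, --b--▸ u1, --b--▸ u2, --c--▸ u3, --d--▸ u0, --d--▸ u4
  u6 = b.0 has moves --b--▸ u1
Q's transition system — 7 states:
  v0 = rec X. d.b.b.0 + (c.0\{a,d} + (b.0 + a.X)) + b.a.(X + X + d.X) has moves --a--▸ v0, --b--▸ v1, --b--▸ v2, --c--▸ v3, --d--▸ v4
  v1 = 0 has moves (no moves)
  v2 = a.((rec X. d.b.b.0 + (c.0\{a,d} + (b.0 + a.X)) + b.a.(X + X + d.X)) + (rec X. d.b.b.0 + (c.0\{a,d} + (b.0 + a.X)) + b.a.(X + X + d.X)) + d.(rec X. d.b.b.0 + (c.0\{a,d} + (b.0 + a.X)) + b.a.(X + X + d.X))) has moves --a--▸ v5
  v3 = 0\{a,d} has moves (no moves)
  v4 = b.b.0 has moves --b--▸ v6
  v5 = (rec X. d.b.b.0 + (c.0\{a,d} + (b.0 + a.X)) + b.a.(X + X + d.X)) + (rec X. d.b.b.0 + (c.0\{a,d} + (b.0 + a.X)) + b.a.(X + X + d.X)) + d.(rec X. d.b.b.0 + (c.0\{a,d} + (b.0 + a.X)) + b.a.(X + X + d.X)) has moves --a--▸ v0, --b--▸ v1, --b--▸ v2, --c--▸ v3, --d--▸ v0, --d--▸ v4
  v6 = b.0 has moves --b--▸ v1
Coarsest stable partition (strong bisimilarity classes):
  B0 = {u0, v0}
  B1 = {u2, v2}
  B2 = {u5, v5}
  B3 = {u1, u3, v1, v3}
  B4 = {u4, v4}
  B5 = {u6, v6}
u0 ∈ B0, v0 ∈ B0 → same block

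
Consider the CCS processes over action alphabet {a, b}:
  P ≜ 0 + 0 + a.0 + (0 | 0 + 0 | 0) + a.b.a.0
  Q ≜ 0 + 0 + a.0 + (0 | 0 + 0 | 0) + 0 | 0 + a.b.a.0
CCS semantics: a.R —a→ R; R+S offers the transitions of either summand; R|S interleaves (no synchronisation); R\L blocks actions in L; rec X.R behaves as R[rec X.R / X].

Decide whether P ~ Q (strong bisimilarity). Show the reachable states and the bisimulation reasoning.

bisimilar

Reachable graph of P (4 states):
  m0 = 0 + 0 + a.0 + (0 | 0 + 0 | 0) + a.b.a.0 :: =a=> m1, =a=> m2
  m1 = 0 :: deadlocked
  m2 = b.a.0 :: =b=> m3
  m3 = a.0 :: =a=> m1
Reachable graph of Q (4 states):
  n0 = 0 + 0 + a.0 + (0 | 0 + 0 | 0) + 0 | 0 + a.b.a.0 :: =a=> n1, =a=> n2
  n1 = 0 :: deadlocked
  n2 = b.a.0 :: =b=> n3
  n3 = a.0 :: =a=> n1
Coarsest stable partition (strong bisimilarity classes):
  B0 = {m0, n0}
  B1 = {m1, n1}
  B2 = {m2, n2}
  B3 = {m3, n3}
m0 ∈ B0, n0 ∈ B0 → same block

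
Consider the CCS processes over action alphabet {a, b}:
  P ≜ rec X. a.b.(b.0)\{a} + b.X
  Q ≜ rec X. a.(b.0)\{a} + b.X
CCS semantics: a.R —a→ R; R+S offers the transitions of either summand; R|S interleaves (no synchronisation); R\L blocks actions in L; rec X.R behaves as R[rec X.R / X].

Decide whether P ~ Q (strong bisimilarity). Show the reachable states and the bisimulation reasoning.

Reachable graph of P (4 states):
  m0 = rec X. a.b.(b.0)\{a} + b.X | —a→ m1, —b→ m0
  m1 = b.(b.0)\{a} | —b→ m2
  m2 = (b.0)\{a} | —b→ m3
  m3 = 0\{a} | stopped
Reachable graph of Q (3 states):
  n0 = rec X. a.(b.0)\{a} + b.X | —a→ n1, —b→ n0
  n1 = (b.0)\{a} | —b→ n2
  n2 = 0\{a} | stopped
Coarsest stable partition (strong bisimilarity classes):
  B0 = {m0}
  B1 = {m1}
  B2 = {m2, n1}
  B3 = {m3, n2}
  B4 = {n0}
m0 ∈ B0, n0 ∈ B4 → different blocks

NO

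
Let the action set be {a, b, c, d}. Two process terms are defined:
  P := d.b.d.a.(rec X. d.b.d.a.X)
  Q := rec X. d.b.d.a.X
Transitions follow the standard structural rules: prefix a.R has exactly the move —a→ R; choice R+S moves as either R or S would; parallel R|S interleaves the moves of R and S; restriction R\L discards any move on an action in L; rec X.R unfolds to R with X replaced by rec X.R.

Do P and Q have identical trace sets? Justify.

YES

LTS(P): 5 reachable states
  m0 = d.b.d.a.(rec X. d.b.d.a.X) has moves ··d··> m1
  m1 = b.d.a.(rec X. d.b.d.a.X) has moves ··b··> m2
  m2 = d.a.(rec X. d.b.d.a.X) has moves ··d··> m3
  m3 = a.(rec X. d.b.d.a.X) has moves ··a··> m4
  m4 = rec X. d.b.d.a.X has moves ··d··> m1
LTS(Q): 4 reachable states
  n0 = rec X. d.b.d.a.X has moves ··d··> n1
  n1 = b.d.a.(rec X. d.b.d.a.X) has moves ··b··> n2
  n2 = d.a.(rec X. d.b.d.a.X) has moves ··d··> n3
  n3 = a.(rec X. d.b.d.a.X) has moves ··a··> n0
Bisimilarity quotient blocks:
  B0 = {m0, m4, n0}
  B1 = {m1, n1}
  B2 = {m2, n2}
  B3 = {m3, n3}
m0 ∈ B0, n0 ∈ B0 → same block
Bisimilar ⇒ trace-equivalent.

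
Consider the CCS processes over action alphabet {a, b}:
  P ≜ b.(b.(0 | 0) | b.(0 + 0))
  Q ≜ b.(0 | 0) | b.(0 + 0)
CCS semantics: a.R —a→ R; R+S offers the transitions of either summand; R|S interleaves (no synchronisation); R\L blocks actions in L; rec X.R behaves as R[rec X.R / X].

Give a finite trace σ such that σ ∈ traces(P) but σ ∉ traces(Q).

bbb

LTS(P): 5 reachable states
  m0 = b.(b.(0 | 0) | b.(0 + 0)) → -b-> m1
  m1 = b.(0 | 0) | b.(0 + 0) → -b-> m2, -b-> m3
  m2 = 0 | 0 | b.(0 + 0) → -b-> m4
  m3 = b.(0 | 0) | (0 + 0) → -b-> m4
  m4 = 0 | 0 | (0 + 0) → (no moves)
LTS(Q): 4 reachable states
  n0 = b.(0 | 0) | b.(0 + 0) → -b-> n1, -b-> n2
  n1 = 0 | 0 | b.(0 + 0) → -b-> n3
  n2 = b.(0 | 0) | (0 + 0) → -b-> n3
  n3 = 0 | 0 | (0 + 0) → (no moves)
Run σ = ⟨bbb⟩ on P: start {m0}
  after b @ step 1: {m1}
  after b @ step 2: {m2, m3}
  after b @ step 3: {m4}
  ✓ P
Run σ = ⟨bbb⟩ on Q: start {n0}
  after b @ step 1: {n1, n2}
  after b @ step 2: {n3}
  after b @ step 3: ∅  — Q cannot continue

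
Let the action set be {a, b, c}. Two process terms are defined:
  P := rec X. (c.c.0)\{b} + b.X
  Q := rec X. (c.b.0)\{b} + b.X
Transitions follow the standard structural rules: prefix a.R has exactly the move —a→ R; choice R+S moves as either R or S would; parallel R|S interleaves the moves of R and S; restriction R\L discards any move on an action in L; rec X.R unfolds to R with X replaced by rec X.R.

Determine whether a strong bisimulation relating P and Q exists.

Reachable graph of P (3 states):
  p0 = rec X. (c.c.0)\{b} + b.X ⊢ =b=> p0, =c=> p1
  p1 = (c.0)\{b} ⊢ =c=> p2
  p2 = 0\{b} ⊢ ∅
Reachable graph of Q (2 states):
  q0 = rec X. (c.b.0)\{b} + b.X ⊢ =b=> q0, =c=> q1
  q1 = (b.0)\{b} ⊢ ∅
Coarsest stable partition (strong bisimilarity classes):
  B0 = {p0}
  B1 = {p1}
  B2 = {p2, q1}
  B3 = {q0}
p0 ∈ B0, q0 ∈ B3 → different blocks

P ≁ Q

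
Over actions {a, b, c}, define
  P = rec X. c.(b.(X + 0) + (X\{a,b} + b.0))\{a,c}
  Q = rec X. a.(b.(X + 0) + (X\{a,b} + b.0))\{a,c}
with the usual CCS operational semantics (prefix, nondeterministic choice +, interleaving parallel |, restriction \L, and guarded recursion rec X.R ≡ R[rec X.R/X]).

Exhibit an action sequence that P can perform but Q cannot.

c

P's transition system — 4 states:
  p0 = rec X. c.(b.(X + 0) + (X\{a,b} + b.0))\{a,c} ⊢ --c--▸ p1
  p1 = (b.((rec X. c.(b.(X + 0) + (X\{a,b} + b.0))\{a,c}) + 0) + ((rec X. c.(b.(X + 0) + (X\{a,b} + b.0))\{a,c})\{a,b} + b.0))\{a,c} ⊢ --b--▸ p2, --b--▸ p3
  p2 = ((rec X. c.(b.(X + 0) + (X\{a,b} + b.0))\{a,c}) + 0)\{a,c} ⊢ stopped
  p3 = 0\{a,c} ⊢ stopped
Q's transition system — 4 states:
  q0 = rec X. a.(b.(X + 0) + (X\{a,b} + b.0))\{a,c} ⊢ --a--▸ q1
  q1 = (b.((rec X. a.(b.(X + 0) + (X\{a,b} + b.0))\{a,c}) + 0) + ((rec X. a.(b.(X + 0) + (X\{a,b} + b.0))\{a,c})\{a,b} + b.0))\{a,c} ⊢ --b--▸ q2, --b--▸ q3
  q2 = ((rec X. a.(b.(X + 0) + (X\{a,b} + b.0))\{a,c}) + 0)\{a,c} ⊢ stopped
  q3 = 0\{a,c} ⊢ stopped
Run σ = ⟨c⟩ on P: start {p0}
  [1] c ⇒ {p1}
  — P admits the full trace.
Run σ = ⟨c⟩ on Q: start {q0}
  [1] c ⇒ no successor for Q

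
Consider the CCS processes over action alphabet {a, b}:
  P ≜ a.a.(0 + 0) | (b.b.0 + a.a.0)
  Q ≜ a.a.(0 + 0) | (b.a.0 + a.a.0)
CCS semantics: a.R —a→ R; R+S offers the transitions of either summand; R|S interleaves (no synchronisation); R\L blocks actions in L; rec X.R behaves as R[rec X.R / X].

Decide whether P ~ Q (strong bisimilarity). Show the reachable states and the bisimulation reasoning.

NO

LTS(P): 12 reachable states
  s0 = a.a.(0 + 0) | (b.b.0 + a.a.0) has moves =a=> s1, =a=> s2, =b=> s3
  s1 = a.(0 + 0) | (b.b.0 + a.a.0) has moves =a=> s4, =a=> s5, =b=> s6
  s2 = a.a.(0 + 0) | a.0 has moves =a=> s5, =a=> s7
  s3 = a.a.(0 + 0) | b.0 has moves =a=> s6, =b=> s7
  s4 = (0 + 0) | (b.b.0 + a.a.0) has moves =a=> s8, =b=> s9
  s5 = a.(0 + 0) | a.0 has moves =a=> s10, =a=> s8
  s6 = a.(0 + 0) | b.0 has moves =a=> s9, =b=> s10
  s7 = a.a.(0 + 0) | 0 has moves =a=> s10
  s8 = (0 + 0) | a.0 has moves =a=> s11
  s9 = (0 + 0) | b.0 has moves =b=> s11
  s10 = a.(0 + 0) | 0 has moves =a=> s11
  s11 = (0 + 0) | 0 has moves stopped
LTS(Q): 9 reachable states
  t0 = a.a.(0 + 0) | (b.a.0 + a.a.0) has moves =a=> t1, =a=> t2, =b=> t2
  t1 = a.(0 + 0) | (b.a.0 + a.a.0) has moves =a=> t3, =a=> t4, =b=> t4
  t2 = a.a.(0 + 0) | a.0 has moves =a=> t4, =a=> t5
  t3 = (0 + 0) | (b.a.0 + a.a.0) has moves =a=> t6, =b=> t6
  t4 = a.(0 + 0) | a.0 has moves =a=> t6, =a=> t7
  t5 = a.a.(0 + 0) | 0 has moves =a=> t7
  t6 = (0 + 0) | a.0 has moves =a=> t8
  t7 = a.(0 + 0) | 0 has moves =a=> t8
  t8 = (0 + 0) | 0 has moves stopped
Coarsest stable partition (strong bisimilarity classes):
  B0 = {s0}
  B1 = {s1}
  B2 = {s4}
  B3 = {s10, s8, t6, t7}
  B4 = {s11, t8}
  B5 = {s9}
  B6 = {s5, s7, t4, t5}
  B7 = {s6}
  B8 = {s3}
  B9 = {s2, t2}
  B10 = {t0}
  B11 = {t1}
  B12 = {t3}
s0 ∈ B0, t0 ∈ B10 → different blocks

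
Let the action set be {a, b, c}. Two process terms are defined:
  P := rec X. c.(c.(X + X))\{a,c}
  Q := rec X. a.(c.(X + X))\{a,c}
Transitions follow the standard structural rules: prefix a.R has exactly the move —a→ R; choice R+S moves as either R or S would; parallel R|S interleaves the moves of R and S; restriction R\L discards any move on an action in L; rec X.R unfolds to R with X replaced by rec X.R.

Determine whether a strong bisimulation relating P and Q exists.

LTS(P): 2 reachable states
  m0 = rec X. c.(c.(X + X))\{a,c} | --c--▸ m1
  m1 = (c.((rec X. c.(c.(X + X))\{a,c}) + (rec X. c.(c.(X + X))\{a,c})))\{a,c} | ∅
LTS(Q): 2 reachable states
  n0 = rec X. a.(c.(X + X))\{a,c} | --a--▸ n1
  n1 = (c.((rec X. a.(c.(X + X))\{a,c}) + (rec X. a.(c.(X + X))\{a,c})))\{a,c} | ∅
Coarsest stable partition (strong bisimilarity classes):
  B0 = {m0}
  B1 = {m1, n1}
  B2 = {n0}
m0 ∈ B0, n0 ∈ B2 → different blocks

not bisimilar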